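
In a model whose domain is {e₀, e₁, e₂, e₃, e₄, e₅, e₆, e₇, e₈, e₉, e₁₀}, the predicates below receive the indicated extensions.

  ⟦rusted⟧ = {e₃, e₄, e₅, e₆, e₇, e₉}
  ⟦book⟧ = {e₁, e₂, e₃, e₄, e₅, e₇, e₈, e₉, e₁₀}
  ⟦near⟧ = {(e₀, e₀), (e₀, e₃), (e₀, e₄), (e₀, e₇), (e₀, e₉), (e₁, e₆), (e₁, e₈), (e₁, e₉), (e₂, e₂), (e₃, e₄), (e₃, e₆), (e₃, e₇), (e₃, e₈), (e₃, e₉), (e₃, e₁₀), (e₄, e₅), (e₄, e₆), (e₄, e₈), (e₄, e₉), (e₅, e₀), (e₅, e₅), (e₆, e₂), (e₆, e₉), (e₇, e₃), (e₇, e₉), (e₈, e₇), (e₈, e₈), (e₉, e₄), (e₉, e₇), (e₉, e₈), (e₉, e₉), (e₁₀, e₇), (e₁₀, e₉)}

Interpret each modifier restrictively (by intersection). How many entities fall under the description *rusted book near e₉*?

⟦near e₉⟧ = {x : ⟨x, e₉⟩ ∈ ⟦near⟧} = {e₀, e₁, e₃, e₄, e₆, e₇, e₉, e₁₀}
⟦book⟧ = {e₁, e₂, e₃, e₄, e₅, e₇, e₈, e₉, e₁₀}
… ∩ ⟦near e₉⟧ = {e₁, e₂, e₃, e₄, e₅, e₇, e₈, e₉, e₁₀} ∩ {e₀, e₁, e₃, e₄, e₆, e₇, e₉, e₁₀} = {e₁, e₃, e₄, e₇, e₉, e₁₀}
… ∩ ⟦rusted⟧ = {e₁, e₃, e₄, e₇, e₉, e₁₀} ∩ {e₃, e₄, e₅, e₆, e₇, e₉} = {e₃, e₄, e₇, e₉}
⟦rusted book near e₉⟧ = {e₃, e₄, e₇, e₉}, so the cardinality is 4.

4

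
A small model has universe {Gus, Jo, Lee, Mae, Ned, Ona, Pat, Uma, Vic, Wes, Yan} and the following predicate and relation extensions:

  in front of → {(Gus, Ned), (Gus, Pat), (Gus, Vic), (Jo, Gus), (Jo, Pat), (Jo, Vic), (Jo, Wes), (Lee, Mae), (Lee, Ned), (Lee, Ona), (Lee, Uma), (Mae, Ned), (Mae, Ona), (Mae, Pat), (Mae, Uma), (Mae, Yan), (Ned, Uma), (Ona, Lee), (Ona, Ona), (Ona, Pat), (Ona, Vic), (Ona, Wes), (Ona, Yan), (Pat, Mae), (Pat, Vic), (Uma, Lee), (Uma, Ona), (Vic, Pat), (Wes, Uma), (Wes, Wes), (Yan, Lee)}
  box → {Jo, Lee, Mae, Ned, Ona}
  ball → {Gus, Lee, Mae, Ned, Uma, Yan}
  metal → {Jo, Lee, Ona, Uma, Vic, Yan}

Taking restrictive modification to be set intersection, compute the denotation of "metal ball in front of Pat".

∅

⟦in front of Pat⟧ = {x : ⟨x, Pat⟩ ∈ ⟦in front of⟧} = {Gus, Jo, Mae, Ona, Vic}
⟦ball⟧ = {Gus, Lee, Mae, Ned, Uma, Yan}
… ∩ ⟦in front of Pat⟧ = {Gus, Lee, Mae, Ned, Uma, Yan} ∩ {Gus, Jo, Mae, Ona, Vic} = {Gus, Mae}
… ∩ ⟦metal⟧ = {Gus, Mae} ∩ {Jo, Lee, Ona, Uma, Vic, Yan} = ∅
So ⟦metal ball in front of Pat⟧ = ∅.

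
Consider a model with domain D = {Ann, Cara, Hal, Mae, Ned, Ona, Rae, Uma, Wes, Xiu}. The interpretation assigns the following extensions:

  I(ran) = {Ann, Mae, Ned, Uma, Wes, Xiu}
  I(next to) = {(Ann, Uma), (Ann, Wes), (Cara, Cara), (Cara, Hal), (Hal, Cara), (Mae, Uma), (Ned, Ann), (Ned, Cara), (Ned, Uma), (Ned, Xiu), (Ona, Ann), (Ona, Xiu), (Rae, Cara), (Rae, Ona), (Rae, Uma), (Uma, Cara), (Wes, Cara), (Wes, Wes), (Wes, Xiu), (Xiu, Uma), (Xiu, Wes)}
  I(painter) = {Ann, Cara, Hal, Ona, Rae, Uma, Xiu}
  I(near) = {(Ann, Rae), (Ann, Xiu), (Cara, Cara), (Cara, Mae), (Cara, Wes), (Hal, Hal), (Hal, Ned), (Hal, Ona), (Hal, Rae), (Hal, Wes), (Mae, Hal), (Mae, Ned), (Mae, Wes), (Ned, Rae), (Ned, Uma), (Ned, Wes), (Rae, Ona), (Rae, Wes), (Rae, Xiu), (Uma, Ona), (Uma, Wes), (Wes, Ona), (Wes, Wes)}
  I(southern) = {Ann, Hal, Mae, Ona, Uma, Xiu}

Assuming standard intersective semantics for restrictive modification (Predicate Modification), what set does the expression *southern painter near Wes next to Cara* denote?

{Hal, Uma}

⟦near Wes⟧ = {x : ⟨x, Wes⟩ ∈ ⟦near⟧} = {Cara, Hal, Mae, Ned, Rae, Uma, Wes}
⟦next to Cara⟧ = {x : ⟨x, Cara⟩ ∈ ⟦next to⟧} = {Cara, Hal, Ned, Rae, Uma, Wes}
⟦painter⟧ = {Ann, Cara, Hal, Ona, Rae, Uma, Xiu}
… ∩ ⟦near Wes⟧ = {Ann, Cara, Hal, Ona, Rae, Uma, Xiu} ∩ {Cara, Hal, Mae, Ned, Rae, Uma, Wes} = {Cara, Hal, Rae, Uma}
… ∩ ⟦next to Cara⟧ = {Cara, Hal, Rae, Uma} ∩ {Cara, Hal, Ned, Rae, Uma, Wes} = {Cara, Hal, Rae, Uma}
… ∩ ⟦southern⟧ = {Cara, Hal, Rae, Uma} ∩ {Ann, Hal, Mae, Ona, Uma, Xiu} = {Hal, Uma}
So ⟦southern painter near Wes next to Cara⟧ = {Hal, Uma}.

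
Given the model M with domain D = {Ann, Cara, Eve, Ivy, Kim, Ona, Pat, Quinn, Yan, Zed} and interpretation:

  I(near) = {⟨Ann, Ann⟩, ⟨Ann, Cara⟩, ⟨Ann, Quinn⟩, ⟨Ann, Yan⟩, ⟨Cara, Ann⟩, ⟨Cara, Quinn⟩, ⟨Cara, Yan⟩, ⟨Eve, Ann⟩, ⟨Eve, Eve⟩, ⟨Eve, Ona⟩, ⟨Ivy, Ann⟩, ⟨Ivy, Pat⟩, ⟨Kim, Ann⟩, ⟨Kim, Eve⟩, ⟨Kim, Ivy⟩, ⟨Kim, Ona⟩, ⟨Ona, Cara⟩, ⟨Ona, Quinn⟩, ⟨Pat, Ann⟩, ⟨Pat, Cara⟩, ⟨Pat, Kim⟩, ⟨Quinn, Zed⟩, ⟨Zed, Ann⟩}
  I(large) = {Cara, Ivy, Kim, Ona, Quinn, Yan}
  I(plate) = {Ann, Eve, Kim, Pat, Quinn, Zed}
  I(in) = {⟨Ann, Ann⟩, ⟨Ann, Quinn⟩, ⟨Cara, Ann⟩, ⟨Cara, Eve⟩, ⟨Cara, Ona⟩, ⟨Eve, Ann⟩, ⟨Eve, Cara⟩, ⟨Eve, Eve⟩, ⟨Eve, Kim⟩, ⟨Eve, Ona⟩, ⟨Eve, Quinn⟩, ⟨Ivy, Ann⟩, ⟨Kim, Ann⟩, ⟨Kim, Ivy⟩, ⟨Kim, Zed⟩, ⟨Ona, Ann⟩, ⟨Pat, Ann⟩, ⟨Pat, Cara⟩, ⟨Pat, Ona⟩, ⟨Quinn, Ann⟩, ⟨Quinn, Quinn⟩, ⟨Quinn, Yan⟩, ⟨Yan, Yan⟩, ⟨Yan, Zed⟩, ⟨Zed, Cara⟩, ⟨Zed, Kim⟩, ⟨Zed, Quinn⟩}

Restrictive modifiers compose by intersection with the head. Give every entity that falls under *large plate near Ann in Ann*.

⟦near Ann⟧ = {x : ⟨x, Ann⟩ ∈ ⟦near⟧} = {Ann, Cara, Eve, Ivy, Kim, Pat, Zed}
⟦in Ann⟧ = {x : ⟨x, Ann⟩ ∈ ⟦in⟧} = {Ann, Cara, Eve, Ivy, Kim, Ona, Pat, Quinn}
⟦plate⟧ = {Ann, Eve, Kim, Pat, Quinn, Zed}
… ∩ ⟦near Ann⟧ = {Ann, Eve, Kim, Pat, Quinn, Zed} ∩ {Ann, Cara, Eve, Ivy, Kim, Pat, Zed} = {Ann, Eve, Kim, Pat, Zed}
… ∩ ⟦in Ann⟧ = {Ann, Eve, Kim, Pat, Zed} ∩ {Ann, Cara, Eve, Ivy, Kim, Ona, Pat, Quinn} = {Ann, Eve, Kim, Pat}
… ∩ ⟦large⟧ = {Ann, Eve, Kim, Pat} ∩ {Cara, Ivy, Kim, Ona, Quinn, Yan} = {Kim}
So ⟦large plate near Ann in Ann⟧ = {Kim}.

{Kim}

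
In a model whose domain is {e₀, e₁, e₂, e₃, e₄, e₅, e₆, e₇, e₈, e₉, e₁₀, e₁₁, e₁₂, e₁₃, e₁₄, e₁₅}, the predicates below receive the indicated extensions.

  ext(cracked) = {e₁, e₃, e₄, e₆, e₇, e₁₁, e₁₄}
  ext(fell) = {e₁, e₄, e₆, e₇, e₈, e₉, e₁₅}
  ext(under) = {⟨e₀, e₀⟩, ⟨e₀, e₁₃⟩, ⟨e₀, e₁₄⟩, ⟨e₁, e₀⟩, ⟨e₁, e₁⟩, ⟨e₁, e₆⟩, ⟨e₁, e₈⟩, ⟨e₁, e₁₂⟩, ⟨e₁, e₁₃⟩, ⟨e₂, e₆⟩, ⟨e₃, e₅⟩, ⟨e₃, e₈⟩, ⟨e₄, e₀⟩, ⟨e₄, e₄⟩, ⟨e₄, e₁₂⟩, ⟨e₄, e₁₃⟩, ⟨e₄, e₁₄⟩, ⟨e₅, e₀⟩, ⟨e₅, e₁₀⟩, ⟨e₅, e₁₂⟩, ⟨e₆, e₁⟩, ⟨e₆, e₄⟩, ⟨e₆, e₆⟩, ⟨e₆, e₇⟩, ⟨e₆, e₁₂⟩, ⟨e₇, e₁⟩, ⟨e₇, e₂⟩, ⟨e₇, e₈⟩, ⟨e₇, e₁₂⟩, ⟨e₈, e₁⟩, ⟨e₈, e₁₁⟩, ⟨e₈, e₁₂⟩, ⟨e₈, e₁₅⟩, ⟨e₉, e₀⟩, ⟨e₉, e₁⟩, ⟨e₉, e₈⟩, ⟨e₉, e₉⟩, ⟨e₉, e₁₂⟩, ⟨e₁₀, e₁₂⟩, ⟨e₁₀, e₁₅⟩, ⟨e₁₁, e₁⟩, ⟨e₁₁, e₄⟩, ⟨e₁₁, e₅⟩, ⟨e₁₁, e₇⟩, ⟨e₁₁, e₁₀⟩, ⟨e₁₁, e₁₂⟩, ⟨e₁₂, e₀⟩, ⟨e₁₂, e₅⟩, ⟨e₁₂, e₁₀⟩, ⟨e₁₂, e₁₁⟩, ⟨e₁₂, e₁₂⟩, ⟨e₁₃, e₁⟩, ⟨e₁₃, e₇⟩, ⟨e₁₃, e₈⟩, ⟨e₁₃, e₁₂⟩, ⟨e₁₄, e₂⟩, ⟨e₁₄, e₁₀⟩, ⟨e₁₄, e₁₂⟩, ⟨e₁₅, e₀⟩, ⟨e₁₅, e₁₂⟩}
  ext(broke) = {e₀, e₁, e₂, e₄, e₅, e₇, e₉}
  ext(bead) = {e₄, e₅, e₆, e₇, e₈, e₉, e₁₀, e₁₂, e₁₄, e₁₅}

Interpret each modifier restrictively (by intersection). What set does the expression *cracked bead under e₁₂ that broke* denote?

{e₄, e₇}

⟦under e₁₂⟧ = {x : ⟨x, e₁₂⟩ ∈ ⟦under⟧} = {e₁, e₄, e₅, e₆, e₇, e₈, e₉, e₁₀, e₁₁, e₁₂, e₁₃, e₁₄, e₁₅}
⟦that broke⟧ = ⟦broke⟧ = {e₀, e₁, e₂, e₄, e₅, e₇, e₉}
⟦bead⟧ = {e₄, e₅, e₆, e₇, e₈, e₉, e₁₀, e₁₂, e₁₄, e₁₅}
… ∩ ⟦under e₁₂⟧ = {e₄, e₅, e₆, e₇, e₈, e₉, e₁₀, e₁₂, e₁₄, e₁₅} ∩ {e₁, e₄, e₅, e₆, e₇, e₈, e₉, e₁₀, e₁₁, e₁₂, e₁₃, e₁₄, e₁₅} = {e₄, e₅, e₆, e₇, e₈, e₉, e₁₀, e₁₂, e₁₄, e₁₅}
… ∩ ⟦that broke⟧ = {e₄, e₅, e₆, e₇, e₈, e₉, e₁₀, e₁₂, e₁₄, e₁₅} ∩ {e₀, e₁, e₂, e₄, e₅, e₇, e₉} = {e₄, e₅, e₇, e₉}
… ∩ ⟦cracked⟧ = {e₄, e₅, e₇, e₉} ∩ {e₁, e₃, e₄, e₆, e₇, e₁₁, e₁₄} = {e₄, e₇}
So ⟦cracked bead under e₁₂ that broke⟧ = {e₄, e₇}.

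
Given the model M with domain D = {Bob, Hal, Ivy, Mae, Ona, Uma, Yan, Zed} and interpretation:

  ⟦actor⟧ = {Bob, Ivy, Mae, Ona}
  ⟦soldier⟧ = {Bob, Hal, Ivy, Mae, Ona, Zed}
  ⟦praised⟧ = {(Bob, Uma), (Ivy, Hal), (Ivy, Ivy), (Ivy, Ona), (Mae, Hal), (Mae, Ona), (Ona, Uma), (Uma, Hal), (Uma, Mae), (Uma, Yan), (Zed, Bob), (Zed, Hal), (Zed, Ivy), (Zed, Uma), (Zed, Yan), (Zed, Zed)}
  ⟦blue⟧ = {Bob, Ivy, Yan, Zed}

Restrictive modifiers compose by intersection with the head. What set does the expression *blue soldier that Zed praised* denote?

⟦that Zed praised⟧ = {x : ⟨Zed, x⟩ ∈ ⟦praised⟧} = {Bob, Hal, Ivy, Uma, Yan, Zed}
⟦soldier⟧ = {Bob, Hal, Ivy, Mae, Ona, Zed}
… ∩ ⟦that Zed praised⟧ = {Bob, Hal, Ivy, Mae, Ona, Zed} ∩ {Bob, Hal, Ivy, Uma, Yan, Zed} = {Bob, Hal, Ivy, Zed}
… ∩ ⟦blue⟧ = {Bob, Hal, Ivy, Zed} ∩ {Bob, Ivy, Yan, Zed} = {Bob, Ivy, Zed}
So ⟦blue soldier that Zed praised⟧ = {Bob, Ivy, Zed}.

{Bob, Ivy, Zed}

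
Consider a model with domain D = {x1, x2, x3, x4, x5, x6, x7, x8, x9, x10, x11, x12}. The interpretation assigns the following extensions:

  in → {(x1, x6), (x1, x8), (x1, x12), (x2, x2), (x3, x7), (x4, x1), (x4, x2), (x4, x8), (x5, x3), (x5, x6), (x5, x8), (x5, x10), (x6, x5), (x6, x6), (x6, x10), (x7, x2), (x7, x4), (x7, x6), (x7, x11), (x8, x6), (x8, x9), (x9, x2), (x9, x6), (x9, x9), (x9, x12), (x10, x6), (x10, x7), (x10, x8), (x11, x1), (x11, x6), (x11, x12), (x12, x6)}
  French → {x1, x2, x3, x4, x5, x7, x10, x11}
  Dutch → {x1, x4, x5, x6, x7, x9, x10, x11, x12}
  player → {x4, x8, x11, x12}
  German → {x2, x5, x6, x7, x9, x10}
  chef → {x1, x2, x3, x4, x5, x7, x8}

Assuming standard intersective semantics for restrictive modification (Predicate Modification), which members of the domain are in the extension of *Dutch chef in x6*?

⟦in x6⟧ = {x : ⟨x, x6⟩ ∈ ⟦in⟧} = {x1, x5, x6, x7, x8, x9, x10, x11, x12}
⟦chef⟧ = {x1, x2, x3, x4, x5, x7, x8}
… ∩ ⟦in x6⟧ = {x1, x2, x3, x4, x5, x7, x8} ∩ {x1, x5, x6, x7, x8, x9, x10, x11, x12} = {x1, x5, x7, x8}
… ∩ ⟦Dutch⟧ = {x1, x5, x7, x8} ∩ {x1, x4, x5, x6, x7, x9, x10, x11, x12} = {x1, x5, x7}
So ⟦Dutch chef in x6⟧ = {x1, x5, x7}.

{x1, x5, x7}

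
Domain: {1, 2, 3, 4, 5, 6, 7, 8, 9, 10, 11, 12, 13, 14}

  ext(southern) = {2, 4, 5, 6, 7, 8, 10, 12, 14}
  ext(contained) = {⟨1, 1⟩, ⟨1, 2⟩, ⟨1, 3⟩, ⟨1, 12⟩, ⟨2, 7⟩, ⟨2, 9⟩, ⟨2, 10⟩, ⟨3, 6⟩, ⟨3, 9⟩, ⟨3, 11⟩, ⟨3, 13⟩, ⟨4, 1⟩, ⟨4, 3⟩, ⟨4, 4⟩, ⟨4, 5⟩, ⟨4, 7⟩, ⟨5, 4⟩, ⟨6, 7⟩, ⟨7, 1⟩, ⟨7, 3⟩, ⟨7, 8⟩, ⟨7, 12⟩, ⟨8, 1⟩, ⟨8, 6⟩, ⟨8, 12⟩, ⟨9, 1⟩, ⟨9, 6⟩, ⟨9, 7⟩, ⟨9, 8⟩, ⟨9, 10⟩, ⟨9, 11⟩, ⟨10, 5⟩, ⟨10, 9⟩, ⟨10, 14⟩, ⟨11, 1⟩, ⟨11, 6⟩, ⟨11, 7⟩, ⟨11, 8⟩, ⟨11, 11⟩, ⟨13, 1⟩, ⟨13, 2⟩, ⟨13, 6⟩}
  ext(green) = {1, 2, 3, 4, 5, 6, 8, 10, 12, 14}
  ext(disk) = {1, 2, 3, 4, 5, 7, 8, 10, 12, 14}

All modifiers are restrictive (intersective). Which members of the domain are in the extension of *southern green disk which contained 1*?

{4, 8}

⟦which contained 1⟧ = {x : ⟨x, 1⟩ ∈ ⟦contained⟧} = {1, 4, 7, 8, 9, 11, 13}
⟦disk⟧ = {1, 2, 3, 4, 5, 7, 8, 10, 12, 14}
… ∩ ⟦which contained 1⟧ = {1, 2, 3, 4, 5, 7, 8, 10, 12, 14} ∩ {1, 4, 7, 8, 9, 11, 13} = {1, 4, 7, 8}
… ∩ ⟦southern⟧ = {1, 4, 7, 8} ∩ {2, 4, 5, 6, 7, 8, 10, 12, 14} = {4, 7, 8}
… ∩ ⟦green⟧ = {4, 7, 8} ∩ {1, 2, 3, 4, 5, 6, 8, 10, 12, 14} = {4, 8}
So ⟦southern green disk which contained 1⟧ = {4, 8}.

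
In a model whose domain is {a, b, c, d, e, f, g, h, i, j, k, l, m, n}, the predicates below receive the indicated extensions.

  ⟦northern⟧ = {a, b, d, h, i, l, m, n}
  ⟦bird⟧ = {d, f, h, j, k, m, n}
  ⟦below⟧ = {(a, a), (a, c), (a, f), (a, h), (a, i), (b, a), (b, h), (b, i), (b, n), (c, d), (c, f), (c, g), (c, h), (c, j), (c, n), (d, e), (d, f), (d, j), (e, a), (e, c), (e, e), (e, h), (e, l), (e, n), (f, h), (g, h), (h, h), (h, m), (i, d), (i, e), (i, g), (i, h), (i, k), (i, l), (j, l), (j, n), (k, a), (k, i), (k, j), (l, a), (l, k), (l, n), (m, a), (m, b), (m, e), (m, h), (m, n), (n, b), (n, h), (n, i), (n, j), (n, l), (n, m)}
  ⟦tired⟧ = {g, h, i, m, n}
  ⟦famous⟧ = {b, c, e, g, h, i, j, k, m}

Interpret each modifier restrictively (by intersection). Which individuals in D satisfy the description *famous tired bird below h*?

{h, m}

⟦below h⟧ = {x : ⟨x, h⟩ ∈ ⟦below⟧} = {a, b, c, e, f, g, h, i, m, n}
⟦bird⟧ = {d, f, h, j, k, m, n}
… ∩ ⟦below h⟧ = {d, f, h, j, k, m, n} ∩ {a, b, c, e, f, g, h, i, m, n} = {f, h, m, n}
… ∩ ⟦famous⟧ = {f, h, m, n} ∩ {b, c, e, g, h, i, j, k, m} = {h, m}
… ∩ ⟦tired⟧ = {h, m} ∩ {g, h, i, m, n} = {h, m}
So ⟦famous tired bird below h⟧ = {h, m}.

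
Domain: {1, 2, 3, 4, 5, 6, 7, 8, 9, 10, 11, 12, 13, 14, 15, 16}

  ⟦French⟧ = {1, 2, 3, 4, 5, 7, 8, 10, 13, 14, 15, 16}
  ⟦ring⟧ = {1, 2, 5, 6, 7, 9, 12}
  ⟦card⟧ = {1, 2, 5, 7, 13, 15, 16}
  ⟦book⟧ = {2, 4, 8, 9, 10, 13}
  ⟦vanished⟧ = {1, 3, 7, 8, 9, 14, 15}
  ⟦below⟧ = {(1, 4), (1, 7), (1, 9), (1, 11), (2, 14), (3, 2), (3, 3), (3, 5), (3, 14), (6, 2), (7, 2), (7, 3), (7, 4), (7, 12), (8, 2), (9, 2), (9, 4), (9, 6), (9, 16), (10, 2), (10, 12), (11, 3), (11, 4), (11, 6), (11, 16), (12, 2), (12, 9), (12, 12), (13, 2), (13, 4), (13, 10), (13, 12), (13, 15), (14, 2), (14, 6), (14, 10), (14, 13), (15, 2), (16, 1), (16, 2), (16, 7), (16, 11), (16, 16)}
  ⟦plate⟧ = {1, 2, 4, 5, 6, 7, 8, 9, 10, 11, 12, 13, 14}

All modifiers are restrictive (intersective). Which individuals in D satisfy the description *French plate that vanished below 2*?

{7, 8, 14}

⟦that vanished⟧ = ⟦vanished⟧ = {1, 3, 7, 8, 9, 14, 15}
⟦below 2⟧ = {x : ⟨x, 2⟩ ∈ ⟦below⟧} = {3, 6, 7, 8, 9, 10, 12, 13, 14, 15, 16}
⟦plate⟧ = {1, 2, 4, 5, 6, 7, 8, 9, 10, 11, 12, 13, 14}
… ∩ ⟦that vanished⟧ = {1, 2, 4, 5, 6, 7, 8, 9, 10, 11, 12, 13, 14} ∩ {1, 3, 7, 8, 9, 14, 15} = {1, 7, 8, 9, 14}
… ∩ ⟦below 2⟧ = {1, 7, 8, 9, 14} ∩ {3, 6, 7, 8, 9, 10, 12, 13, 14, 15, 16} = {7, 8, 9, 14}
… ∩ ⟦French⟧ = {7, 8, 9, 14} ∩ {1, 2, 3, 4, 5, 7, 8, 10, 13, 14, 15, 16} = {7, 8, 14}
So ⟦French plate that vanished below 2⟧ = {7, 8, 14}.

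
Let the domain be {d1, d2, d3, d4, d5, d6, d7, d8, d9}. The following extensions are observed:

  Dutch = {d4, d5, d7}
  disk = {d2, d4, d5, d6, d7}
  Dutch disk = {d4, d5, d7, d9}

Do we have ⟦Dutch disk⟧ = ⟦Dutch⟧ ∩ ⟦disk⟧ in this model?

no

⟦Dutch⟧ ∩ ⟦disk⟧ = {d4, d5, d7} ∩ {d2, d4, d5, d6, d7} = {d4, d5, d7}
Observed ⟦Dutch disk⟧ = {d4, d5, d7, d9}.
These differ, so the modifier is not intersective in this model.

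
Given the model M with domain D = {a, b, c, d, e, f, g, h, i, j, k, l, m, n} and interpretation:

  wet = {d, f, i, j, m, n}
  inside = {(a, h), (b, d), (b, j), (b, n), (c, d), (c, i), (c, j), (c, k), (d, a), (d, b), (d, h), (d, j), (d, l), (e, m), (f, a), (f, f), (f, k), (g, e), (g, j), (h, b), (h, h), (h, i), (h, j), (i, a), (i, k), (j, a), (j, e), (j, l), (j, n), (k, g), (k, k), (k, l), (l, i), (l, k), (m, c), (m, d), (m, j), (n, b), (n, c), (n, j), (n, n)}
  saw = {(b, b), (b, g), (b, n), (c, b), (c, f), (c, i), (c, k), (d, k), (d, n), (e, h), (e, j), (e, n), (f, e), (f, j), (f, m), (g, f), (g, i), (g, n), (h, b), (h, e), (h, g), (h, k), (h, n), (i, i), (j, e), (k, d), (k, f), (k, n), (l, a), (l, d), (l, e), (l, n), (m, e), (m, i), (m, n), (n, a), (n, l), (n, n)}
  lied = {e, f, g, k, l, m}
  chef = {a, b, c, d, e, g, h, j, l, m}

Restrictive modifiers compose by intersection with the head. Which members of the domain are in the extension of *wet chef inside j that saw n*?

⟦inside j⟧ = {x : ⟨x, j⟩ ∈ ⟦inside⟧} = {b, c, d, g, h, m, n}
⟦that saw n⟧ = {x : ⟨x, n⟩ ∈ ⟦saw⟧} = {b, d, e, g, h, k, l, m, n}
⟦chef⟧ = {a, b, c, d, e, g, h, j, l, m}
… ∩ ⟦inside j⟧ = {a, b, c, d, e, g, h, j, l, m} ∩ {b, c, d, g, h, m, n} = {b, c, d, g, h, m}
… ∩ ⟦that saw n⟧ = {b, c, d, g, h, m} ∩ {b, d, e, g, h, k, l, m, n} = {b, d, g, h, m}
… ∩ ⟦wet⟧ = {b, d, g, h, m} ∩ {d, f, i, j, m, n} = {d, m}
So ⟦wet chef inside j that saw n⟧ = {d, m}.

{d, m}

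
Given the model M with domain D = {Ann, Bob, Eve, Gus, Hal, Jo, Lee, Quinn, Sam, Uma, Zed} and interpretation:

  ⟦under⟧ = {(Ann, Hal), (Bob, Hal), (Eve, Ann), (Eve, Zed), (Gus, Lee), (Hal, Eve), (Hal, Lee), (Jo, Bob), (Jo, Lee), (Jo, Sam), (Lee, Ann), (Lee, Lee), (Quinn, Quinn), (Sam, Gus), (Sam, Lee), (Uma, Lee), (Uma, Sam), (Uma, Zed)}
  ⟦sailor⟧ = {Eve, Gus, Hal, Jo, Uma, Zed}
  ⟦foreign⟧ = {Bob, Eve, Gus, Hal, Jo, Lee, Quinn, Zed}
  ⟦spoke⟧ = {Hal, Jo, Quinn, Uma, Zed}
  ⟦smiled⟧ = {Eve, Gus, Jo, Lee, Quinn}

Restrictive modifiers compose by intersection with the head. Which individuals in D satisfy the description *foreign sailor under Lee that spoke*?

⟦under Lee⟧ = {x : ⟨x, Lee⟩ ∈ ⟦under⟧} = {Gus, Hal, Jo, Lee, Sam, Uma}
⟦that spoke⟧ = ⟦spoke⟧ = {Hal, Jo, Quinn, Uma, Zed}
⟦sailor⟧ = {Eve, Gus, Hal, Jo, Uma, Zed}
… ∩ ⟦under Lee⟧ = {Eve, Gus, Hal, Jo, Uma, Zed} ∩ {Gus, Hal, Jo, Lee, Sam, Uma} = {Gus, Hal, Jo, Uma}
… ∩ ⟦that spoke⟧ = {Gus, Hal, Jo, Uma} ∩ {Hal, Jo, Quinn, Uma, Zed} = {Hal, Jo, Uma}
… ∩ ⟦foreign⟧ = {Hal, Jo, Uma} ∩ {Bob, Eve, Gus, Hal, Jo, Lee, Quinn, Zed} = {Hal, Jo}
So ⟦foreign sailor under Lee that spoke⟧ = {Hal, Jo}.

{Hal, Jo}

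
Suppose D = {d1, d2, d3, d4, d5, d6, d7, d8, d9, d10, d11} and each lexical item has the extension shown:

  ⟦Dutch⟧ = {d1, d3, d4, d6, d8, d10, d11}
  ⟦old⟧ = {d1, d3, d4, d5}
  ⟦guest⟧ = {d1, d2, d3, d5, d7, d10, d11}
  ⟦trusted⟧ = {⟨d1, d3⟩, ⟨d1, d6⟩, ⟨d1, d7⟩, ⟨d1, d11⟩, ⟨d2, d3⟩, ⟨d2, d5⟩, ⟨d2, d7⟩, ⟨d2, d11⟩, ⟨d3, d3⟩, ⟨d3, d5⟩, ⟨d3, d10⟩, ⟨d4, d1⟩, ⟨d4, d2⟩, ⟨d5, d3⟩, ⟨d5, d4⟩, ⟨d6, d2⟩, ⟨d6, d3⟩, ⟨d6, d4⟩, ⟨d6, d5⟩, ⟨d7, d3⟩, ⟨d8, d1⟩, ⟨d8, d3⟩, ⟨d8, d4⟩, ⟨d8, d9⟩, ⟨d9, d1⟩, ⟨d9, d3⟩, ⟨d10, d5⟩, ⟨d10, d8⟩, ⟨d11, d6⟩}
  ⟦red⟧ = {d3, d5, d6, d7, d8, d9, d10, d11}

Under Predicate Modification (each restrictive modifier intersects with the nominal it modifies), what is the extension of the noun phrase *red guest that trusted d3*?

{d3, d5, d7}

⟦that trusted d3⟧ = {x : ⟨x, d3⟩ ∈ ⟦trusted⟧} = {d1, d2, d3, d5, d6, d7, d8, d9}
⟦guest⟧ = {d1, d2, d3, d5, d7, d10, d11}
… ∩ ⟦that trusted d3⟧ = {d1, d2, d3, d5, d7, d10, d11} ∩ {d1, d2, d3, d5, d6, d7, d8, d9} = {d1, d2, d3, d5, d7}
… ∩ ⟦red⟧ = {d1, d2, d3, d5, d7} ∩ {d3, d5, d6, d7, d8, d9, d10, d11} = {d3, d5, d7}
So ⟦red guest that trusted d3⟧ = {d3, d5, d7}.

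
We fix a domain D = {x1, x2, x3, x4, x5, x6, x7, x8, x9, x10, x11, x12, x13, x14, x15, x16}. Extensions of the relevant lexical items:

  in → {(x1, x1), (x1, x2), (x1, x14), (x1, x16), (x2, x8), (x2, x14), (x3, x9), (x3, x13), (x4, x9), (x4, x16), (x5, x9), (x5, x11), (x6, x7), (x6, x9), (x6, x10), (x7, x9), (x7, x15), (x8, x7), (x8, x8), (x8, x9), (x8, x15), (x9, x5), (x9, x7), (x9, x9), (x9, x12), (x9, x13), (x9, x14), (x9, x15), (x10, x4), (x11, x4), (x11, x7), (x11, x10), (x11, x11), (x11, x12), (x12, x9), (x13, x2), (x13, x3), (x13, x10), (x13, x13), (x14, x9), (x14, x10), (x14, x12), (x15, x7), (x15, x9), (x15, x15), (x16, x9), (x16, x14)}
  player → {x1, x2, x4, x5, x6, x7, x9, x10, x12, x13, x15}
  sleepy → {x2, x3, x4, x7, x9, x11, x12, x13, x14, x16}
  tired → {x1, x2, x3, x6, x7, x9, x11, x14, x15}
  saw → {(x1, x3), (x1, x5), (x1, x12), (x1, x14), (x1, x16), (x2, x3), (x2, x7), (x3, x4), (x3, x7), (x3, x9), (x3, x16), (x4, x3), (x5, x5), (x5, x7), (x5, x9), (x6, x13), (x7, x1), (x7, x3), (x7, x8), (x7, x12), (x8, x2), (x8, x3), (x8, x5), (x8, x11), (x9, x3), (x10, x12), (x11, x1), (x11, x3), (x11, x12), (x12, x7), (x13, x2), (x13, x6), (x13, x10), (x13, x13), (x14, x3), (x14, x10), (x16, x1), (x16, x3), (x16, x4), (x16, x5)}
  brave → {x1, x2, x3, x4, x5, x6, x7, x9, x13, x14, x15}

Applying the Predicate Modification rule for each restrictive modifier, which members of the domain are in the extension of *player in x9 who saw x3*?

⟦in x9⟧ = {x : ⟨x, x9⟩ ∈ ⟦in⟧} = {x3, x4, x5, x6, x7, x8, x9, x12, x14, x15, x16}
⟦who saw x3⟧ = {x : ⟨x, x3⟩ ∈ ⟦saw⟧} = {x1, x2, x4, x7, x8, x9, x11, x14, x16}
⟦player⟧ = {x1, x2, x4, x5, x6, x7, x9, x10, x12, x13, x15}
… ∩ ⟦in x9⟧ = {x1, x2, x4, x5, x6, x7, x9, x10, x12, x13, x15} ∩ {x3, x4, x5, x6, x7, x8, x9, x12, x14, x15, x16} = {x4, x5, x6, x7, x9, x12, x15}
… ∩ ⟦who saw x3⟧ = {x4, x5, x6, x7, x9, x12, x15} ∩ {x1, x2, x4, x7, x8, x9, x11, x14, x16} = {x4, x7, x9}
So ⟦player in x9 who saw x3⟧ = {x4, x7, x9}.

{x4, x7, x9}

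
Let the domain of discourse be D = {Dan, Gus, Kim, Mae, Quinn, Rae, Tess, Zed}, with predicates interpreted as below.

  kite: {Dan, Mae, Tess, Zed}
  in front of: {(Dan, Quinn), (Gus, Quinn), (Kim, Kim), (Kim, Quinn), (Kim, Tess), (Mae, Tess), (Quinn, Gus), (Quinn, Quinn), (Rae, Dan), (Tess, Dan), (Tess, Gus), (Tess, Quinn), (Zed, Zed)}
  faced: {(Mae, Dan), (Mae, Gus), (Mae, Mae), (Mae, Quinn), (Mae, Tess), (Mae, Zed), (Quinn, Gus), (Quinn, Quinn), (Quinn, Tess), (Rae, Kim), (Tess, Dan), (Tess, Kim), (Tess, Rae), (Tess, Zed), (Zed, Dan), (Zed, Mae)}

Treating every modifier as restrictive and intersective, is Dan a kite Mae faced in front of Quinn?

⟦Mae faced⟧ = {x : ⟨Mae, x⟩ ∈ ⟦faced⟧} = {Dan, Gus, Mae, Quinn, Tess, Zed}
⟦in front of Quinn⟧ = {x : ⟨x, Quinn⟩ ∈ ⟦in front of⟧} = {Dan, Gus, Kim, Quinn, Tess}
⟦kite⟧ = {Dan, Mae, Tess, Zed}
… ∩ ⟦Mae faced⟧ = {Dan, Mae, Tess, Zed} ∩ {Dan, Gus, Mae, Quinn, Tess, Zed} = {Dan, Mae, Tess, Zed}
… ∩ ⟦in front of Quinn⟧ = {Dan, Mae, Tess, Zed} ∩ {Dan, Gus, Kim, Quinn, Tess} = {Dan, Tess}
⟦kite Mae faced in front of Quinn⟧ = {Dan, Tess}; Dan ∈ this set.

yes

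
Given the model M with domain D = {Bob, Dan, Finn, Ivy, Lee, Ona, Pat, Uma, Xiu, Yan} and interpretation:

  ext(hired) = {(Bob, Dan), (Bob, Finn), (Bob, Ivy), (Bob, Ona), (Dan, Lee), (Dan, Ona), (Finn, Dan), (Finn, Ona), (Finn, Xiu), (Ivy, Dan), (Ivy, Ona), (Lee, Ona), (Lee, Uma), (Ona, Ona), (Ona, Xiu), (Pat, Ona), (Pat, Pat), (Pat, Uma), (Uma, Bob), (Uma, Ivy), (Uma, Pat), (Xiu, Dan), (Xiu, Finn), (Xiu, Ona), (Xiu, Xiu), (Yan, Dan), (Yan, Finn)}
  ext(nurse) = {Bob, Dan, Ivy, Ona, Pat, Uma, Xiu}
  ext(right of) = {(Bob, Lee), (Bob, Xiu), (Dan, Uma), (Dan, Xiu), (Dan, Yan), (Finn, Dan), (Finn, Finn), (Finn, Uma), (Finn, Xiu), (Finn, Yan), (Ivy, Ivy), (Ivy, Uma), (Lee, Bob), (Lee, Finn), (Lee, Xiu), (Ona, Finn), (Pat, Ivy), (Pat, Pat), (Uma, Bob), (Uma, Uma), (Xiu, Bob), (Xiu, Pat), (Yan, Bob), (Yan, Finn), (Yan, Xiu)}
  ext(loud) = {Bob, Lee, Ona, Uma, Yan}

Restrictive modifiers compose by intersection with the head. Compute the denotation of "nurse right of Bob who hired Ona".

{Xiu}

⟦right of Bob⟧ = {x : ⟨x, Bob⟩ ∈ ⟦right of⟧} = {Lee, Uma, Xiu, Yan}
⟦who hired Ona⟧ = {x : ⟨x, Ona⟩ ∈ ⟦hired⟧} = {Bob, Dan, Finn, Ivy, Lee, Ona, Pat, Xiu}
⟦nurse⟧ = {Bob, Dan, Ivy, Ona, Pat, Uma, Xiu}
… ∩ ⟦right of Bob⟧ = {Bob, Dan, Ivy, Ona, Pat, Uma, Xiu} ∩ {Lee, Uma, Xiu, Yan} = {Uma, Xiu}
… ∩ ⟦who hired Ona⟧ = {Uma, Xiu} ∩ {Bob, Dan, Finn, Ivy, Lee, Ona, Pat, Xiu} = {Xiu}
So ⟦nurse right of Bob who hired Ona⟧ = {Xiu}.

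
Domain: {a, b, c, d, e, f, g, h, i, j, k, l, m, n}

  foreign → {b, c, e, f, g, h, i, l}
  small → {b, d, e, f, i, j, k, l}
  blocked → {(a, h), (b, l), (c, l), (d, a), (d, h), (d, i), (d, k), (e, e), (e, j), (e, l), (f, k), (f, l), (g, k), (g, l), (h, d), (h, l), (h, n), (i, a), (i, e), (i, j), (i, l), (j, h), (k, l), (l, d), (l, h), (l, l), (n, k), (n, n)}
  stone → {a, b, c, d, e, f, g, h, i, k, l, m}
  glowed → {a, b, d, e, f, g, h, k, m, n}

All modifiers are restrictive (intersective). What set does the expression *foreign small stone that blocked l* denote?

⟦that blocked l⟧ = {x : ⟨x, l⟩ ∈ ⟦blocked⟧} = {b, c, e, f, g, h, i, k, l}
⟦stone⟧ = {a, b, c, d, e, f, g, h, i, k, l, m}
… ∩ ⟦that blocked l⟧ = {a, b, c, d, e, f, g, h, i, k, l, m} ∩ {b, c, e, f, g, h, i, k, l} = {b, c, e, f, g, h, i, k, l}
… ∩ ⟦foreign⟧ = {b, c, e, f, g, h, i, k, l} ∩ {b, c, e, f, g, h, i, l} = {b, c, e, f, g, h, i, l}
… ∩ ⟦small⟧ = {b, c, e, f, g, h, i, l} ∩ {b, d, e, f, i, j, k, l} = {b, e, f, i, l}
So ⟦foreign small stone that blocked l⟧ = {b, e, f, i, l}.

{b, e, f, i, l}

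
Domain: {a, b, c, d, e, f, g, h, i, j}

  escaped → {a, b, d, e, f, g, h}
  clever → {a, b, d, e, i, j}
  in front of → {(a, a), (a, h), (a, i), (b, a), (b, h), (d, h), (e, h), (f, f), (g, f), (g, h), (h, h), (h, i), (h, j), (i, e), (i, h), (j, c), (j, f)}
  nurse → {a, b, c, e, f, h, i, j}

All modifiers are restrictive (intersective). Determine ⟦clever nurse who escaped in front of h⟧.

⟦who escaped⟧ = ⟦escaped⟧ = {a, b, d, e, f, g, h}
⟦in front of h⟧ = {x : ⟨x, h⟩ ∈ ⟦in front of⟧} = {a, b, d, e, g, h, i}
⟦nurse⟧ = {a, b, c, e, f, h, i, j}
… ∩ ⟦who escaped⟧ = {a, b, c, e, f, h, i, j} ∩ {a, b, d, e, f, g, h} = {a, b, e, f, h}
… ∩ ⟦in front of h⟧ = {a, b, e, f, h} ∩ {a, b, d, e, g, h, i} = {a, b, e, h}
… ∩ ⟦clever⟧ = {a, b, e, h} ∩ {a, b, d, e, i, j} = {a, b, e}
So ⟦clever nurse who escaped in front of h⟧ = {a, b, e}.

{a, b, e}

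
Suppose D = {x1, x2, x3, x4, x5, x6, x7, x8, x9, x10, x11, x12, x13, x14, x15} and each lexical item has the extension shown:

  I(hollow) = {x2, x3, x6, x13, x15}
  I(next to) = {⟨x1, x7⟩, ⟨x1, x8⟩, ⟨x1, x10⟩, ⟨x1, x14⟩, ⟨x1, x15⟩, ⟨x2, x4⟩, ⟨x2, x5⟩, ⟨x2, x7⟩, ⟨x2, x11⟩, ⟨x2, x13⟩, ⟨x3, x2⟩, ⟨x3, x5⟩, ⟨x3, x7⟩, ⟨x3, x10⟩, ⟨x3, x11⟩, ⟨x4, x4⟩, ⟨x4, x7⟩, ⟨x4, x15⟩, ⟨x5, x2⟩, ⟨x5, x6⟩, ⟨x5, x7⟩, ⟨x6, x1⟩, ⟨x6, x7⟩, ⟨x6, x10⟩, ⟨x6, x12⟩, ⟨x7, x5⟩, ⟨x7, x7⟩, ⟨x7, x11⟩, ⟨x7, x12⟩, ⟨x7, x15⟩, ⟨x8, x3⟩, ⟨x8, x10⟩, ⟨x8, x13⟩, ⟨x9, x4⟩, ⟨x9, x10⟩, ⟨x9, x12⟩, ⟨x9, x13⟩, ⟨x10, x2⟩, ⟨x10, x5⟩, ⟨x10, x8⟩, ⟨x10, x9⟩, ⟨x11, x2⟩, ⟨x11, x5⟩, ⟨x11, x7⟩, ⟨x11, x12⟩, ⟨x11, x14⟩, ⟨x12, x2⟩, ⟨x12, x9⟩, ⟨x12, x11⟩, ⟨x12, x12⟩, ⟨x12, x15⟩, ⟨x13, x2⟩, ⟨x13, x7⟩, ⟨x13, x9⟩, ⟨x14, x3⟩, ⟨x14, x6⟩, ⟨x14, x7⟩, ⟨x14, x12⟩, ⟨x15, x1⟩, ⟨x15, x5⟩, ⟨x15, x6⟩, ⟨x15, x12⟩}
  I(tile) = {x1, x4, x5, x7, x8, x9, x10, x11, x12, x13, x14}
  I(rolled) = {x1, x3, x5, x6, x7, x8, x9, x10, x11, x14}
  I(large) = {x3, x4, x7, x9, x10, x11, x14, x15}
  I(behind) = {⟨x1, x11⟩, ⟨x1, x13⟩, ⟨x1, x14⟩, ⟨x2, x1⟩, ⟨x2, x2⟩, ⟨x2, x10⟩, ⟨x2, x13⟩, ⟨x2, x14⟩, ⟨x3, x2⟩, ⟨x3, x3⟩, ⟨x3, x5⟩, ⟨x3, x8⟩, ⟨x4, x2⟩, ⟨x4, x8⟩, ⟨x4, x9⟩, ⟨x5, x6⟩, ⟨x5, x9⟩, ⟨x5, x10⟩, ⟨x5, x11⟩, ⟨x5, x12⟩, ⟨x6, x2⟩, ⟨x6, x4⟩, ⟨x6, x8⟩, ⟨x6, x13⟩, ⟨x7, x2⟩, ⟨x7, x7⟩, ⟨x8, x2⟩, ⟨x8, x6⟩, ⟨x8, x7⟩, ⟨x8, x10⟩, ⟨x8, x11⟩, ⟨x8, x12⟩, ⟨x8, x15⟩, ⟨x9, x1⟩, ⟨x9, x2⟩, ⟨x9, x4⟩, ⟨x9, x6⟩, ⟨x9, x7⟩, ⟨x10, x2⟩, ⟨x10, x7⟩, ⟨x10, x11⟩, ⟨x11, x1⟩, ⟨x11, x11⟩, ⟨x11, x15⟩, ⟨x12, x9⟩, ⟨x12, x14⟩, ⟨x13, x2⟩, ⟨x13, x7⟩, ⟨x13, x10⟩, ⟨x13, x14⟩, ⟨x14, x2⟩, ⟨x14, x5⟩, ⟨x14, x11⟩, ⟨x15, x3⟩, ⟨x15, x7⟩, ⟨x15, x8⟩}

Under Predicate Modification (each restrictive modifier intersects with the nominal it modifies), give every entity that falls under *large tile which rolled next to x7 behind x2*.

⟦which rolled⟧ = ⟦rolled⟧ = {x1, x3, x5, x6, x7, x8, x9, x10, x11, x14}
⟦next to x7⟧ = {x : ⟨x, x7⟩ ∈ ⟦next to⟧} = {x1, x2, x3, x4, x5, x6, x7, x11, x13, x14}
⟦behind x2⟧ = {x : ⟨x, x2⟩ ∈ ⟦behind⟧} = {x2, x3, x4, x6, x7, x8, x9, x10, x13, x14}
⟦tile⟧ = {x1, x4, x5, x7, x8, x9, x10, x11, x12, x13, x14}
… ∩ ⟦which rolled⟧ = {x1, x4, x5, x7, x8, x9, x10, x11, x12, x13, x14} ∩ {x1, x3, x5, x6, x7, x8, x9, x10, x11, x14} = {x1, x5, x7, x8, x9, x10, x11, x14}
… ∩ ⟦next to x7⟧ = {x1, x5, x7, x8, x9, x10, x11, x14} ∩ {x1, x2, x3, x4, x5, x6, x7, x11, x13, x14} = {x1, x5, x7, x11, x14}
… ∩ ⟦behind x2⟧ = {x1, x5, x7, x11, x14} ∩ {x2, x3, x4, x6, x7, x8, x9, x10, x13, x14} = {x7, x14}
… ∩ ⟦large⟧ = {x7, x14} ∩ {x3, x4, x7, x9, x10, x11, x14, x15} = {x7, x14}
So ⟦large tile which rolled next to x7 behind x2⟧ = {x7, x14}.

{x7, x14}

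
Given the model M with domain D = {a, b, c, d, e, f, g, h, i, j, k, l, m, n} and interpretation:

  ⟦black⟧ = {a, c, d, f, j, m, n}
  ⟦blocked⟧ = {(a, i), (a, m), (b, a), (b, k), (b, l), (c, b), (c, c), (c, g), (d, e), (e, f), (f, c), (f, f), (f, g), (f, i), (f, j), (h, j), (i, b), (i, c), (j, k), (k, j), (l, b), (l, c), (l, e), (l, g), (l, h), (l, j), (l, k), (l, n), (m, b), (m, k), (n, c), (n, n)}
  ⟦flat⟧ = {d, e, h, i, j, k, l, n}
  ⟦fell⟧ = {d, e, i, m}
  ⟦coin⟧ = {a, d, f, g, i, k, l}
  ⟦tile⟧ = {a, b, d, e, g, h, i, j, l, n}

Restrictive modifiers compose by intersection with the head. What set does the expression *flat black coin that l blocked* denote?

∅

⟦that l blocked⟧ = {x : ⟨l, x⟩ ∈ ⟦blocked⟧} = {b, c, e, g, h, j, k, n}
⟦coin⟧ = {a, d, f, g, i, k, l}
… ∩ ⟦that l blocked⟧ = {a, d, f, g, i, k, l} ∩ {b, c, e, g, h, j, k, n} = {g, k}
… ∩ ⟦flat⟧ = {g, k} ∩ {d, e, h, i, j, k, l, n} = {k}
… ∩ ⟦black⟧ = {k} ∩ {a, c, d, f, j, m, n} = ∅
So ⟦flat black coin that l blocked⟧ = ∅.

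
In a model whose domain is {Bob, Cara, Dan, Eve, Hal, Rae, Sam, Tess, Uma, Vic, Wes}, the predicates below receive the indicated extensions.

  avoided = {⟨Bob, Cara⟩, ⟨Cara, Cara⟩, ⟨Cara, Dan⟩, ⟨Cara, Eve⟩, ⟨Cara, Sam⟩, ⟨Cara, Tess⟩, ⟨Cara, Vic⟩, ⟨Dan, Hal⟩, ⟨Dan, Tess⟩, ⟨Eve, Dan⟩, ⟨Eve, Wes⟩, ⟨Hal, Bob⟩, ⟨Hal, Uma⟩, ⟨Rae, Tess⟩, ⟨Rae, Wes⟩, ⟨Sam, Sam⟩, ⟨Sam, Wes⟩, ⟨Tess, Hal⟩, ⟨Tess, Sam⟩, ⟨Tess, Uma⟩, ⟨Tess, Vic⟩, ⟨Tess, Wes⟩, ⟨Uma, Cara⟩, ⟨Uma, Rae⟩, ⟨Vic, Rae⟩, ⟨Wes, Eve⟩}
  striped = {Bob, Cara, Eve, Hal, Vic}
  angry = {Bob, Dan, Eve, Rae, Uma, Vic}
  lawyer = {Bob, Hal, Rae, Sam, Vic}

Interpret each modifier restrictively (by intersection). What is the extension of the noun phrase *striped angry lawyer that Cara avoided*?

⟦that Cara avoided⟧ = {x : ⟨Cara, x⟩ ∈ ⟦avoided⟧} = {Cara, Dan, Eve, Sam, Tess, Vic}
⟦lawyer⟧ = {Bob, Hal, Rae, Sam, Vic}
… ∩ ⟦that Cara avoided⟧ = {Bob, Hal, Rae, Sam, Vic} ∩ {Cara, Dan, Eve, Sam, Tess, Vic} = {Sam, Vic}
… ∩ ⟦striped⟧ = {Sam, Vic} ∩ {Bob, Cara, Eve, Hal, Vic} = {Vic}
… ∩ ⟦angry⟧ = {Vic} ∩ {Bob, Dan, Eve, Rae, Uma, Vic} = {Vic}
So ⟦striped angry lawyer that Cara avoided⟧ = {Vic}.

{Vic}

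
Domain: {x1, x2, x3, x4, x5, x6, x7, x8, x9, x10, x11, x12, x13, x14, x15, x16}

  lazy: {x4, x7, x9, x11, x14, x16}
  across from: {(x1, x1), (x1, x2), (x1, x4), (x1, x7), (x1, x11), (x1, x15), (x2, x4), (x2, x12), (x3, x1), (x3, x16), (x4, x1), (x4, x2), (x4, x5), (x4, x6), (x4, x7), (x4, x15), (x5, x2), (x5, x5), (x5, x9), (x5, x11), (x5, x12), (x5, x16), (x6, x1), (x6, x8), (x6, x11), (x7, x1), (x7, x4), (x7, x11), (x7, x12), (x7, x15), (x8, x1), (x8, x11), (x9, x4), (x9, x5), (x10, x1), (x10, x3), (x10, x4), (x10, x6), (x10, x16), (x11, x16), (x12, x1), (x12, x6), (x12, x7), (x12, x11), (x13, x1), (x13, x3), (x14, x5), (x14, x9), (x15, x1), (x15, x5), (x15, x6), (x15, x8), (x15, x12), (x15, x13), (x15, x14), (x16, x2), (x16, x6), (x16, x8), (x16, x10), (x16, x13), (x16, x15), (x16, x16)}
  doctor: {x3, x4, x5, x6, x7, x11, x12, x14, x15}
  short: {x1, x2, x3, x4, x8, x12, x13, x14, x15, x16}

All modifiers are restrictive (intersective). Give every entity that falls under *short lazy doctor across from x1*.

⟦across from x1⟧ = {x : ⟨x, x1⟩ ∈ ⟦across from⟧} = {x1, x3, x4, x6, x7, x8, x10, x12, x13, x15}
⟦doctor⟧ = {x3, x4, x5, x6, x7, x11, x12, x14, x15}
… ∩ ⟦across from x1⟧ = {x3, x4, x5, x6, x7, x11, x12, x14, x15} ∩ {x1, x3, x4, x6, x7, x8, x10, x12, x13, x15} = {x3, x4, x6, x7, x12, x15}
… ∩ ⟦short⟧ = {x3, x4, x6, x7, x12, x15} ∩ {x1, x2, x3, x4, x8, x12, x13, x14, x15, x16} = {x3, x4, x12, x15}
… ∩ ⟦lazy⟧ = {x3, x4, x12, x15} ∩ {x4, x7, x9, x11, x14, x16} = {x4}
So ⟦short lazy doctor across from x1⟧ = {x4}.

{x4}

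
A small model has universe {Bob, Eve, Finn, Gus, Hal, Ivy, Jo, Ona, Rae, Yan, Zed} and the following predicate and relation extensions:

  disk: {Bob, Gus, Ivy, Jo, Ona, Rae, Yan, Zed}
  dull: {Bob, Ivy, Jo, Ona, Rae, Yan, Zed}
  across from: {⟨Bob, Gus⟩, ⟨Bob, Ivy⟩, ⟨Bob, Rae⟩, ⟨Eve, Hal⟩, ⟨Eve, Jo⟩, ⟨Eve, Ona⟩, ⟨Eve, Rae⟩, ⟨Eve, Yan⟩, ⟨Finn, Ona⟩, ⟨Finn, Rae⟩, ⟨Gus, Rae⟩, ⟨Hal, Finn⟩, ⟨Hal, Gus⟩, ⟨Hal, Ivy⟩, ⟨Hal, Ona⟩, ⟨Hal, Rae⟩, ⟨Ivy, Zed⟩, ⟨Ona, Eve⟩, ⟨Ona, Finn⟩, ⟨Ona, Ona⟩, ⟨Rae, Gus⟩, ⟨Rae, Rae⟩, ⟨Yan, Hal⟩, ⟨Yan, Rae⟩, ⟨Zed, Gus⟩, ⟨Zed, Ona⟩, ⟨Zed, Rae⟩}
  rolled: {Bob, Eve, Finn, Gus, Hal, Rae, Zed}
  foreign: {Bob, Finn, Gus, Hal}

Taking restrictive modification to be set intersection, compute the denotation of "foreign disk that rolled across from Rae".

⟦that rolled⟧ = ⟦rolled⟧ = {Bob, Eve, Finn, Gus, Hal, Rae, Zed}
⟦across from Rae⟧ = {x : ⟨x, Rae⟩ ∈ ⟦across from⟧} = {Bob, Eve, Finn, Gus, Hal, Rae, Yan, Zed}
⟦disk⟧ = {Bob, Gus, Ivy, Jo, Ona, Rae, Yan, Zed}
… ∩ ⟦that rolled⟧ = {Bob, Gus, Ivy, Jo, Ona, Rae, Yan, Zed} ∩ {Bob, Eve, Finn, Gus, Hal, Rae, Zed} = {Bob, Gus, Rae, Zed}
… ∩ ⟦across from Rae⟧ = {Bob, Gus, Rae, Zed} ∩ {Bob, Eve, Finn, Gus, Hal, Rae, Yan, Zed} = {Bob, Gus, Rae, Zed}
… ∩ ⟦foreign⟧ = {Bob, Gus, Rae, Zed} ∩ {Bob, Finn, Gus, Hal} = {Bob, Gus}
So ⟦foreign disk that rolled across from Rae⟧ = {Bob, Gus}.

{Bob, Gus}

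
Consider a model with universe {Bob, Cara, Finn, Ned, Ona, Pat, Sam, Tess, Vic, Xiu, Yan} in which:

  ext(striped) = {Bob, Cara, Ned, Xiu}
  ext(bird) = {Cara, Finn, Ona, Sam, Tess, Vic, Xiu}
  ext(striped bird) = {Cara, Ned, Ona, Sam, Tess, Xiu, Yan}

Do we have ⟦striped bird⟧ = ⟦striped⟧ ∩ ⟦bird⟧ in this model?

no

⟦striped⟧ ∩ ⟦bird⟧ = {Bob, Cara, Ned, Xiu} ∩ {Cara, Finn, Ona, Sam, Tess, Vic, Xiu} = {Cara, Xiu}
Observed ⟦striped bird⟧ = {Cara, Ned, Ona, Sam, Tess, Xiu, Yan}.
These differ, so the modifier is not intersective in this model.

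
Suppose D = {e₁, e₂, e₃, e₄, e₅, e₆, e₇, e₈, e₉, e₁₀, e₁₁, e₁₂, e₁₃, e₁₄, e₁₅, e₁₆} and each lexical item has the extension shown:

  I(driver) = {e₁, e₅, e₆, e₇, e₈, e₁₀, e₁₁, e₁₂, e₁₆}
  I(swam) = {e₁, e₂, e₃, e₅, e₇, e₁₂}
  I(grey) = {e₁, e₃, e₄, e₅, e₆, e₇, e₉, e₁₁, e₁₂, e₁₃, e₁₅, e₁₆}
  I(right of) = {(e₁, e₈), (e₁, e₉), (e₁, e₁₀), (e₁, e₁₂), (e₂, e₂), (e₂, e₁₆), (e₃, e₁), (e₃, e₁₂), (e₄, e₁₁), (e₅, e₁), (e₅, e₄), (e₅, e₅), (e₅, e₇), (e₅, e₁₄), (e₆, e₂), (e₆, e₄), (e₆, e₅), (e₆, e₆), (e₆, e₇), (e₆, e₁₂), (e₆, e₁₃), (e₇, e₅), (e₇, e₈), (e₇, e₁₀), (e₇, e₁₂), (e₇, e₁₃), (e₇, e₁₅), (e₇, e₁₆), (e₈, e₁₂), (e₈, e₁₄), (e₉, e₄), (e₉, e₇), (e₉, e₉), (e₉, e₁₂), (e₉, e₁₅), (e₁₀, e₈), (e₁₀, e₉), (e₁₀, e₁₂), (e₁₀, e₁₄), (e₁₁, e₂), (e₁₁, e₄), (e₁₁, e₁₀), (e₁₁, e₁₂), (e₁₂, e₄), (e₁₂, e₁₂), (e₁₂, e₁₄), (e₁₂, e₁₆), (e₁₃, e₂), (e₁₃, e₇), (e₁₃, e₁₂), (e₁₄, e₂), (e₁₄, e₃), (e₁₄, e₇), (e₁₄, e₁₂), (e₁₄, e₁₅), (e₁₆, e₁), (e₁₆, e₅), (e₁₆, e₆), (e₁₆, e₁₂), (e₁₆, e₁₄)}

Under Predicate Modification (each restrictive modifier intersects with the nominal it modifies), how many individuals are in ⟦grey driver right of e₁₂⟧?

6

⟦right of e₁₂⟧ = {x : ⟨x, e₁₂⟩ ∈ ⟦right of⟧} = {e₁, e₃, e₆, e₇, e₈, e₉, e₁₀, e₁₁, e₁₂, e₁₃, e₁₄, e₁₆}
⟦driver⟧ = {e₁, e₅, e₆, e₇, e₈, e₁₀, e₁₁, e₁₂, e₁₆}
… ∩ ⟦right of e₁₂⟧ = {e₁, e₅, e₆, e₇, e₈, e₁₀, e₁₁, e₁₂, e₁₆} ∩ {e₁, e₃, e₆, e₇, e₈, e₉, e₁₀, e₁₁, e₁₂, e₁₃, e₁₄, e₁₆} = {e₁, e₆, e₇, e₈, e₁₀, e₁₁, e₁₂, e₁₆}
… ∩ ⟦grey⟧ = {e₁, e₆, e₇, e₈, e₁₀, e₁₁, e₁₂, e₁₆} ∩ {e₁, e₃, e₄, e₅, e₆, e₇, e₉, e₁₁, e₁₂, e₁₃, e₁₅, e₁₆} = {e₁, e₆, e₇, e₁₁, e₁₂, e₁₆}
⟦grey driver right of e₁₂⟧ = {e₁, e₆, e₇, e₁₁, e₁₂, e₁₆}, so the cardinality is 6.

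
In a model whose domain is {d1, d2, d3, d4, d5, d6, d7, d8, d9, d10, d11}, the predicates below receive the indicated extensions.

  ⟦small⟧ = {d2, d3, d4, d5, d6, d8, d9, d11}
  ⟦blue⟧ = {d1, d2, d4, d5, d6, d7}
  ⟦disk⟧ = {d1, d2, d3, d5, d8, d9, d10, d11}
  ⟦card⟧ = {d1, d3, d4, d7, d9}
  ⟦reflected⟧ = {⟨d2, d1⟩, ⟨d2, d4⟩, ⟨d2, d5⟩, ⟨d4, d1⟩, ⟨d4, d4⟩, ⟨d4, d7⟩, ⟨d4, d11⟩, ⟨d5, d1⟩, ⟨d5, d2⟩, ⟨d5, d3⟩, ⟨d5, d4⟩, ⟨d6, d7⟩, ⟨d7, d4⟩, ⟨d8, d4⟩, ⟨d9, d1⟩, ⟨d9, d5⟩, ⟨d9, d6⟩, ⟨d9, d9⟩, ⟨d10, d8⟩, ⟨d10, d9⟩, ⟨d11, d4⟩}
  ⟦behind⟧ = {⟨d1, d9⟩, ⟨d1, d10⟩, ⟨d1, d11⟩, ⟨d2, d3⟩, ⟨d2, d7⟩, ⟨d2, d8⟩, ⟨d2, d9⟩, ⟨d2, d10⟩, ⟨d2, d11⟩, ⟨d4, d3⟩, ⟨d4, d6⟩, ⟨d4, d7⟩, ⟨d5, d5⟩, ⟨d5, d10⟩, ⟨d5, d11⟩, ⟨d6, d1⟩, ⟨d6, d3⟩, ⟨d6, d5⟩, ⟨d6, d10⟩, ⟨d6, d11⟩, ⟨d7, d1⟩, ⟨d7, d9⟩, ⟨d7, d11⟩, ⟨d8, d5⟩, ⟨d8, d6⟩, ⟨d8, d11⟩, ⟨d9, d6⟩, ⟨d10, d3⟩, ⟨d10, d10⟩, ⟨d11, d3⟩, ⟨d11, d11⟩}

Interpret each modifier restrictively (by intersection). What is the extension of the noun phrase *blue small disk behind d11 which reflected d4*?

{d2, d5}

⟦behind d11⟧ = {x : ⟨x, d11⟩ ∈ ⟦behind⟧} = {d1, d2, d5, d6, d7, d8, d11}
⟦which reflected d4⟧ = {x : ⟨x, d4⟩ ∈ ⟦reflected⟧} = {d2, d4, d5, d7, d8, d11}
⟦disk⟧ = {d1, d2, d3, d5, d8, d9, d10, d11}
… ∩ ⟦behind d11⟧ = {d1, d2, d3, d5, d8, d9, d10, d11} ∩ {d1, d2, d5, d6, d7, d8, d11} = {d1, d2, d5, d8, d11}
… ∩ ⟦which reflected d4⟧ = {d1, d2, d5, d8, d11} ∩ {d2, d4, d5, d7, d8, d11} = {d2, d5, d8, d11}
… ∩ ⟦blue⟧ = {d2, d5, d8, d11} ∩ {d1, d2, d4, d5, d6, d7} = {d2, d5}
… ∩ ⟦small⟧ = {d2, d5} ∩ {d2, d3, d4, d5, d6, d8, d9, d11} = {d2, d5}
So ⟦blue small disk behind d11 which reflected d4⟧ = {d2, d5}.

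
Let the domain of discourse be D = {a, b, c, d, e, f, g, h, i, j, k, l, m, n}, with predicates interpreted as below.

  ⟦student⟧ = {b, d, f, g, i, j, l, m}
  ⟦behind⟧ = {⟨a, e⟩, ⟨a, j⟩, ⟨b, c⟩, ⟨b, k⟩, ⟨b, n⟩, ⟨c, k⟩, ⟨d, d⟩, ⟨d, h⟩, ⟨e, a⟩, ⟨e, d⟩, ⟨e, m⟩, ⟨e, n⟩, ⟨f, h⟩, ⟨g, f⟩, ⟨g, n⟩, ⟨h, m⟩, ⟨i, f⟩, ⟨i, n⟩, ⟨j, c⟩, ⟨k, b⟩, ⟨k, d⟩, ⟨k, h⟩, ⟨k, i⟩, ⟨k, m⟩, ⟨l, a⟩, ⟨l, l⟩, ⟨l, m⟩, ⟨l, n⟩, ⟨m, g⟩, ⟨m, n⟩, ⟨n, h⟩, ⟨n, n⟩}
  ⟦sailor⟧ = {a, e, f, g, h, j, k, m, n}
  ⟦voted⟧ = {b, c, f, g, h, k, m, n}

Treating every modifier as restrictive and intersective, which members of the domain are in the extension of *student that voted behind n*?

⟦that voted⟧ = ⟦voted⟧ = {b, c, f, g, h, k, m, n}
⟦behind n⟧ = {x : ⟨x, n⟩ ∈ ⟦behind⟧} = {b, e, g, i, l, m, n}
⟦student⟧ = {b, d, f, g, i, j, l, m}
… ∩ ⟦that voted⟧ = {b, d, f, g, i, j, l, m} ∩ {b, c, f, g, h, k, m, n} = {b, f, g, m}
… ∩ ⟦behind n⟧ = {b, f, g, m} ∩ {b, e, g, i, l, m, n} = {b, g, m}
So ⟦student that voted behind n⟧ = {b, g, m}.

{b, g, m}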